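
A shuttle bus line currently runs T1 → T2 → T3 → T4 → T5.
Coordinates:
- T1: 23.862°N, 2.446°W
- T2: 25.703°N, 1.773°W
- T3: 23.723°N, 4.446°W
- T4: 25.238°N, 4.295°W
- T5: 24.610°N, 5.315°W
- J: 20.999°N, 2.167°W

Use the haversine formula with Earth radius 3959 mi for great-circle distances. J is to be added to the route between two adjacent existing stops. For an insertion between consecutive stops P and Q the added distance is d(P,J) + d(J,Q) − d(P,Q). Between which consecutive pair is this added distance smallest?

between T2 and T3

Added distance for inserting J between each consecutive pair:
T1–T2: 390.6 mi
T2–T3: 347.5 mi
T3–T4: 455.5 mi
T4–T5: 565.4 mi
Smallest added distance is 347.5 mi, inserting between T2 and T3.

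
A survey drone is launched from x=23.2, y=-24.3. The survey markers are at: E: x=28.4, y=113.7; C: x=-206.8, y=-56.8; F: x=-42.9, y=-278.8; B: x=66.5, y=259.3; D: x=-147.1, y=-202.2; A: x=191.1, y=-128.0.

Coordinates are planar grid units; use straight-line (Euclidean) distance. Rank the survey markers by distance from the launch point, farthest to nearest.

B, F, D, C, A, E

Distance from the launch point at x=23.2, y=-24.3 to each:
B x=66.5, y=259.3: 286.9
F x=-42.9, y=-278.8: 262.9
D x=-147.1, y=-202.2: 246.3
C x=-206.8, y=-56.8: 232.3
A x=191.1, y=-128.0: 197.3
E x=28.4, y=113.7: 138.1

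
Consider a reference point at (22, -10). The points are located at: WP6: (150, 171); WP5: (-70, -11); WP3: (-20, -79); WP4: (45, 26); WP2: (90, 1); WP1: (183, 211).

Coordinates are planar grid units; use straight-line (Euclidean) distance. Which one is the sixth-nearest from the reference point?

Distance to each, sorted:
WP4: 42.7
WP2: 68.9
WP3: 80.8
WP5: 92.0
WP6: 221.7
WP1: 273.4
The sixth-nearest is WP1 at 273.4.

WP1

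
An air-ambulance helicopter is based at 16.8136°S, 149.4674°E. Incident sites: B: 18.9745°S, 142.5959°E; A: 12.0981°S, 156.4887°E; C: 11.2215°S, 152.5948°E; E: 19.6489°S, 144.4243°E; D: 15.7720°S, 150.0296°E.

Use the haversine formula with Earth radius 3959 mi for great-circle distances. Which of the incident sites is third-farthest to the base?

C

Distances from the base (16.8136°S, 149.4674°E):
A: 571.6 mi
B: 475.8 mi
C: 439.6 mi
E: 384.6 mi
D: 81.1 mi
The third-farthest is C at 439.6 mi.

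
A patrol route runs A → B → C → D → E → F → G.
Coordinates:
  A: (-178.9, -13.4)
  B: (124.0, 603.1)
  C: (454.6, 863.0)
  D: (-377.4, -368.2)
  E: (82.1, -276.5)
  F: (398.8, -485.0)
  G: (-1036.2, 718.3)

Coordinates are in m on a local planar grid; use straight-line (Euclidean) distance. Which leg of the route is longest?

Leg distances:
A→B: 686.9 m
B→C: 420.5 m
C→D: 1486.0 m
D→E: 468.6 m
E→F: 379.2 m
F→G: 1872.7 m
The longest leg is F–G at 1872.7 m.

F–G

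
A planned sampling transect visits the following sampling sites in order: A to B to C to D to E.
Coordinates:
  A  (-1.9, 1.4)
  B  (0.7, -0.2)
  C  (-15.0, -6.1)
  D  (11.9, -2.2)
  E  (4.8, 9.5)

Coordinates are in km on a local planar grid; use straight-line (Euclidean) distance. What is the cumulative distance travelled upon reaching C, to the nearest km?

Leg distances:
A→B: 3.1 km  (cumulative 3.1 km)
B→C: 16.8 km  (cumulative 19.8 km)
Cumulative distance at C ≈ 20 km.

20 km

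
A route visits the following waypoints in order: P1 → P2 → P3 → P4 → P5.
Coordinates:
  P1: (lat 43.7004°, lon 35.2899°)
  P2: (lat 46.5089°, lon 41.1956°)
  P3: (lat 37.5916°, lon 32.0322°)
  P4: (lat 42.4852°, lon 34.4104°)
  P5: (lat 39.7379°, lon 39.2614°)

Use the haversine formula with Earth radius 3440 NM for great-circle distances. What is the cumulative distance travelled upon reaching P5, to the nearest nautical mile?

Leg distances:
P1→P2: 301.6 NM  (cumulative 301.6 NM)
P2→P3: 672.5 NM  (cumulative 974.1 NM)
P3→P4: 313.4 NM  (cumulative 1287.6 NM)
P4→P5: 274.4 NM  (cumulative 1562.0 NM)
Cumulative distance at P5 ≈ 1562 NM.

1562 NM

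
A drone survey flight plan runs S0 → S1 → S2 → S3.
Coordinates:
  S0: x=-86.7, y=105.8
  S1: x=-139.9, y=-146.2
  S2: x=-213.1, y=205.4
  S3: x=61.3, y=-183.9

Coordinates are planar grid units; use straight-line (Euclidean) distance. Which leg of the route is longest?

Leg distances:
S0→S1: 257.6
S1→S2: 359.1
S2→S3: 476.3
The longest leg is S2–S3 at 476.3.

S2–S3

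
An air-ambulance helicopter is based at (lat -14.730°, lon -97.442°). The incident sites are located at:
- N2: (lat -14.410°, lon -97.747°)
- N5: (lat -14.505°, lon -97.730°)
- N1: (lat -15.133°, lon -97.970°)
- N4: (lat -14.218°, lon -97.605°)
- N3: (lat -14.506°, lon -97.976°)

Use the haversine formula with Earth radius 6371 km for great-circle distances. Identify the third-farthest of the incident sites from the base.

Distances from the base ((lat -14.730°, lon -97.442°)):
N1: 72.3 km
N3: 62.6 km
N4: 59.6 km
N2: 48.4 km
N5: 39.8 km
The third-farthest is N4 at 59.6 km.

N4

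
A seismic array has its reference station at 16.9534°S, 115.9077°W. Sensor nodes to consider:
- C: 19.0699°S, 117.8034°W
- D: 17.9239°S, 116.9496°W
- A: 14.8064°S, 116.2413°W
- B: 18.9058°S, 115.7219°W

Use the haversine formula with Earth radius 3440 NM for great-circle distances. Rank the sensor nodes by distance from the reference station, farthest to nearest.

Computing each great-circle distance from 16.9534°S, 115.9077°W:
C 19.0699°S, 117.8034°W: 166.9 NM
A 14.8064°S, 116.2413°W: 130.3 NM
B 18.9058°S, 115.7219°W: 117.7 NM
D 17.9239°S, 116.9496°W: 83.4 NM

C, A, B, D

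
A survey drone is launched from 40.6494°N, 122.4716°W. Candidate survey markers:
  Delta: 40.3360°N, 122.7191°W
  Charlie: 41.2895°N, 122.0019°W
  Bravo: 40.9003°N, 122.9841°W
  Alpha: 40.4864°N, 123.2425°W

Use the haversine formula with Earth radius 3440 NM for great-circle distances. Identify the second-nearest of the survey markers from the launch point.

Distance to each, sorted:
Delta: 21.9 NM
Bravo: 27.7 NM
Alpha: 36.5 NM
Charlie: 43.9 NM
The second-nearest is Bravo at 27.7 NM.

Bravo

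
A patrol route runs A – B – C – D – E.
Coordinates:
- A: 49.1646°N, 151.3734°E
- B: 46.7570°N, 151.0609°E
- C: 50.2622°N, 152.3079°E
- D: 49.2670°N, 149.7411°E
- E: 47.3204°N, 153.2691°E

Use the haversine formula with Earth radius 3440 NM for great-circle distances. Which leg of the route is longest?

B–C

Leg distances:
A→B: 145.1 NM
B→C: 216.2 NM
C→D: 116.1 NM
D→E: 183.0 NM
The longest leg is B–C at 216.2 NM.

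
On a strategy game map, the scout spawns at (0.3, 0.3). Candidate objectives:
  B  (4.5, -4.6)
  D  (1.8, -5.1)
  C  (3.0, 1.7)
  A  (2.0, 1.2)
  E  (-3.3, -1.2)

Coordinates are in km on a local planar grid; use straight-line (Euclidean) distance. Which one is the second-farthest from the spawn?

Distance to each, sorted:
B: 6.5 km
D: 5.6 km
E: 3.9 km
C: 3.0 km
A: 1.9 km
The second-farthest is D at 5.6 km.

D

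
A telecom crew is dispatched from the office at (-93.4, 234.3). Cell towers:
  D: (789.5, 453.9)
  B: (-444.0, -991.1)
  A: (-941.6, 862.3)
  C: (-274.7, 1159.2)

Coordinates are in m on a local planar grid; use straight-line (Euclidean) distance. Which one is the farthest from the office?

Distances from the office ((-93.4, 234.3)):
B: 1274.6 m
A: 1055.4 m
C: 942.5 m
D: 909.8 m
The farthest is B at 1274.6 m.

B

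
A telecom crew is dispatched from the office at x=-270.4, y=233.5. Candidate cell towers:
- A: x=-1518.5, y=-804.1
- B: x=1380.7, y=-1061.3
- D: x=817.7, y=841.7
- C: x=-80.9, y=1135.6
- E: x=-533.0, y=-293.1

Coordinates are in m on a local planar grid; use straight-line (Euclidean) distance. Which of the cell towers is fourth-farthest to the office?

C

Distances from the office (x=-270.4, y=233.5):
B: 2098.2 m
A: 1623.1 m
D: 1246.5 m
C: 921.8 m
E: 588.4 m
The fourth-farthest is C at 921.8 m.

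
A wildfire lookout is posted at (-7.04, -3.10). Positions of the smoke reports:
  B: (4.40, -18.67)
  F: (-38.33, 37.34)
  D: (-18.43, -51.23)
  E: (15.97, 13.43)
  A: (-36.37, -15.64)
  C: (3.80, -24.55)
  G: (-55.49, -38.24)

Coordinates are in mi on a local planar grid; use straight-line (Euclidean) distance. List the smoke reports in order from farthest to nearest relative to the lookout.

G, F, D, A, E, C, B

Computing each straight-line distance from (-7.04, -3.10):
G (-55.49, -38.24): 59.9 mi
F (-38.33, 37.34): 51.1 mi
D (-18.43, -51.23): 49.5 mi
A (-36.37, -15.64): 31.9 mi
E (15.97, 13.43): 28.3 mi
C (3.80, -24.55): 24.0 mi
B (4.40, -18.67): 19.3 mi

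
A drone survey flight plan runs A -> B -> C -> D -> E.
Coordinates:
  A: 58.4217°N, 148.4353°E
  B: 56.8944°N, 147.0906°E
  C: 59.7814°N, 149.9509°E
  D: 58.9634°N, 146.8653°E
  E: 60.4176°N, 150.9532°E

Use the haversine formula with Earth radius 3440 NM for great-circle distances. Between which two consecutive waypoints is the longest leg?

Leg distances:
A→B: 101.4 NM
B→C: 195.3 NM
C→D: 106.4 NM
D→E: 151.5 NM
The longest leg is B–C at 195.3 NM.

B–C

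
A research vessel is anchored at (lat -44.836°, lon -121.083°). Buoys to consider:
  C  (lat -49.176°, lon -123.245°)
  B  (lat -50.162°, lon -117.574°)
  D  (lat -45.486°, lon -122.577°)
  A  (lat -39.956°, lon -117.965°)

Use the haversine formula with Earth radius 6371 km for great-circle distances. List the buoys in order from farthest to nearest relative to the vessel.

B, A, C, D

Distances from the vessel:
B (lat -50.162°, lon -117.574°): 648.1 km
A (lat -39.956°, lon -117.965°): 599.9 km
C (lat -49.176°, lon -123.245°): 509.6 km
D (lat -45.486°, lon -122.577°): 137.6 km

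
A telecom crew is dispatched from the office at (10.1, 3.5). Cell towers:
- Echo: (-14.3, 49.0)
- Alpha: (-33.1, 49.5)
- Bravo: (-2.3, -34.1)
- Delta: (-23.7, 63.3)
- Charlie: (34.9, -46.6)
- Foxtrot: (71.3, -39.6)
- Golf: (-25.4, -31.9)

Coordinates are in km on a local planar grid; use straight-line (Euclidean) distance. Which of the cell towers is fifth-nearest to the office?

Alpha

Distances from the office ((10.1, 3.5)):
Bravo: 39.6 km
Golf: 50.1 km
Echo: 51.6 km
Charlie: 55.9 km
Alpha: 63.1 km
Delta: 68.7 km
Foxtrot: 74.9 km
The fifth-nearest is Alpha at 63.1 km.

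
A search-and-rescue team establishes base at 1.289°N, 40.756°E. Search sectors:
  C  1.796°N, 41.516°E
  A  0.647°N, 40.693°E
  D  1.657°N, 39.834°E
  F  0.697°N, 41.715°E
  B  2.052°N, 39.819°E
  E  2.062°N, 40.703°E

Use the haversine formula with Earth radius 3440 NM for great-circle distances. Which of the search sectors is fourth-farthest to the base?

C

Distances from the base (1.289°N, 40.756°E):
B: 72.5 NM
F: 67.7 NM
D: 59.6 NM
C: 54.8 NM
E: 46.5 NM
A: 38.7 NM
The fourth-farthest is C at 54.8 NM.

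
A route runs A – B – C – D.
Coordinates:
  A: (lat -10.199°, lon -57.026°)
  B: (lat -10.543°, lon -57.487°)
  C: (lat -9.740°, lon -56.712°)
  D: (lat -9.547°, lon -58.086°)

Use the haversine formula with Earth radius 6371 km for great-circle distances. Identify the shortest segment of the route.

Leg distances:
A→B: 63.3 km
B→C: 123.2 km
C→D: 152.1 km
The shortest leg is A–B at 63.3 km.

A–B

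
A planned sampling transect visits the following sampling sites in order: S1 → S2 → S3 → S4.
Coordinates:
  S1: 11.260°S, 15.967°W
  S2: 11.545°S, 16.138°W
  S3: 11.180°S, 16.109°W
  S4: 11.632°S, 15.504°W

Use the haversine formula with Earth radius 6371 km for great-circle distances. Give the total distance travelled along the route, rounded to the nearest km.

Leg distances:
S1→S2: 36.8 km  (cumulative 36.8 km)
S2→S3: 40.7 km  (cumulative 77.5 km)
S3→S4: 82.9 km  (cumulative 160.4 km)
Total route length ≈ 160 km.

160 km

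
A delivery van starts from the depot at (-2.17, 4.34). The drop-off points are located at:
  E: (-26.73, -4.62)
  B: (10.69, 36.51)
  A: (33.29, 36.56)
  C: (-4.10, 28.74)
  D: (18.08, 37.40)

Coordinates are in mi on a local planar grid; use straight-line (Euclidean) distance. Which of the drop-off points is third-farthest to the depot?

B

Distance to each, sorted:
A: 47.9 mi
D: 38.8 mi
B: 34.6 mi
E: 26.1 mi
C: 24.5 mi
The third-farthest is B at 34.6 mi.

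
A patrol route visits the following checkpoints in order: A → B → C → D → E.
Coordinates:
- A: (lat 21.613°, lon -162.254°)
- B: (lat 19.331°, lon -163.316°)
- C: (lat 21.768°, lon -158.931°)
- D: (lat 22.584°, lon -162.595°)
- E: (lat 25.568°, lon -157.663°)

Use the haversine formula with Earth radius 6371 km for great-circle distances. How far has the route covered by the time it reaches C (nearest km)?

808 km

Leg distances:
A→B: 276.8 km  (cumulative 276.8 km)
B→C: 530.9 km  (cumulative 807.7 km)
Cumulative distance at C ≈ 808 km.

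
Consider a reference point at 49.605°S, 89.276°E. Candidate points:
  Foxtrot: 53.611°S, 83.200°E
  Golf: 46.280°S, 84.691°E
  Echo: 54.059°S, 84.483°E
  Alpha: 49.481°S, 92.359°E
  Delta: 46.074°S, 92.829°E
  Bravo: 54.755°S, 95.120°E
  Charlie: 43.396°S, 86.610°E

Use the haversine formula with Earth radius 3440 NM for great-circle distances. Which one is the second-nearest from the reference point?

Delta

Distance to each, sorted:
Alpha: 120.3 NM
Delta: 255.8 NM
Golf: 271.7 NM
Echo: 321.0 NM
Foxtrot: 330.2 NM
Bravo: 376.4 NM
Charlie: 388.7 NM
The second-nearest is Delta at 255.8 NM.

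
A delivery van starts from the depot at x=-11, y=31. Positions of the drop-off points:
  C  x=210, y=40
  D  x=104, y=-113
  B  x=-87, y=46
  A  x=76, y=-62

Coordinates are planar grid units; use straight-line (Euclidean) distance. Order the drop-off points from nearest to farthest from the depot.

B, A, D, C

Distance from the depot at x=-11, y=31 to each:
B x=-87, y=46: 77.5
A x=76, y=-62: 127.3
D x=104, y=-113: 184.3
C x=210, y=40: 221.2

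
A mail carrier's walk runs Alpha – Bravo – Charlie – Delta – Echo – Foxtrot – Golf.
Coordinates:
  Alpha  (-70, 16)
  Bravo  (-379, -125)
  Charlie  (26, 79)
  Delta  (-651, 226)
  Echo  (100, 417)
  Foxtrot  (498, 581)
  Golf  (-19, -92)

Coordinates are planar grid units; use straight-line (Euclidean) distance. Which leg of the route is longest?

Leg distances:
Alpha→Bravo: 339.6
Bravo→Charlie: 453.5
Charlie→Delta: 692.8
Delta→Echo: 774.9
Echo→Foxtrot: 430.5
Foxtrot→Golf: 848.7
The longest leg is Foxtrot–Golf at 848.7.

Foxtrot–Golf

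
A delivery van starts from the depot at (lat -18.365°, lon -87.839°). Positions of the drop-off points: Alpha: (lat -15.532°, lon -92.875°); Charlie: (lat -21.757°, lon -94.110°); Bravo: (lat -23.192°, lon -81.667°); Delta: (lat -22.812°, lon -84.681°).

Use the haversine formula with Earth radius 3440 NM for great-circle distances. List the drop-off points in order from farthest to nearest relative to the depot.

Bravo, Charlie, Alpha, Delta

Computing each great-circle distance from (lat -18.365°, lon -87.839°):
Bravo (lat -23.192°, lon -81.667°): 451.6 NM
Charlie (lat -21.757°, lon -94.110°): 408.0 NM
Alpha (lat -15.532°, lon -92.875°): 335.5 NM
Delta (lat -22.812°, lon -84.681°): 320.6 NM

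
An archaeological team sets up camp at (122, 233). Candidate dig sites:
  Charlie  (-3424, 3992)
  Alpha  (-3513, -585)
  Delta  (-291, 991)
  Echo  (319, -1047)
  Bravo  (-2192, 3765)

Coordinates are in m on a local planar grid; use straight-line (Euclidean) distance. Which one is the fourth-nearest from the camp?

Bravo

Distances from the camp ((122, 233)):
Delta: 863.2 m
Echo: 1295.1 m
Alpha: 3725.9 m
Bravo: 4222.5 m
Charlie: 5167.6 m
The fourth-nearest is Bravo at 4222.5 m.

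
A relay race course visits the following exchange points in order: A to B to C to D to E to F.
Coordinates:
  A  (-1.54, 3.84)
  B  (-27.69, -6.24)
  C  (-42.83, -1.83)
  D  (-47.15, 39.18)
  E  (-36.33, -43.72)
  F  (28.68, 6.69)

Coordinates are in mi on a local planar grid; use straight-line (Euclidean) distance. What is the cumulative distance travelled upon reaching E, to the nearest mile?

169 mi

Leg distances:
A→B: 28.0 mi  (cumulative 28.0 mi)
B→C: 15.8 mi  (cumulative 43.8 mi)
C→D: 41.2 mi  (cumulative 85.0 mi)
D→E: 83.6 mi  (cumulative 168.6 mi)
Cumulative distance at E ≈ 169 mi.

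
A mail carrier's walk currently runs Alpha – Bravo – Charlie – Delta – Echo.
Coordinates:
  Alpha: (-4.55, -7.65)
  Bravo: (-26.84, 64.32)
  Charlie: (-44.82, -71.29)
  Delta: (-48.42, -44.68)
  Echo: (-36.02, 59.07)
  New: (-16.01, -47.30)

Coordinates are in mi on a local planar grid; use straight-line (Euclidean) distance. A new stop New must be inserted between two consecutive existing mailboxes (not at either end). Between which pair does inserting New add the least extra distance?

Added distance for inserting New between each consecutive pair:
Alpha–Bravo: 78.1 mi
Bravo–Charlie: 12.8 mi
Charlie–Delta: 43.2 mi
Delta–Echo: 36.3 mi
Smallest added distance is 12.8 mi, inserting between Bravo and Charlie.

between Bravo and Charlie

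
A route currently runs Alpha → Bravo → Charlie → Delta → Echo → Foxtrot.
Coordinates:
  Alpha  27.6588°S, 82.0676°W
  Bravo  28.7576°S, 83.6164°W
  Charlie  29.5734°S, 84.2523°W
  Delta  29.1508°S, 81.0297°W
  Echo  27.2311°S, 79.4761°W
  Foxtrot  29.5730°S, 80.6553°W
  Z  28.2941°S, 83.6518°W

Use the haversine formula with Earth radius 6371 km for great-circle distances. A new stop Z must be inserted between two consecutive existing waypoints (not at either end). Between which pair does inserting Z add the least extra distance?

between Alpha and Bravo

Added distance for inserting Z between each consecutive pair:
Alpha–Bravo: 27.7 km
Bravo–Charlie: 95.7 km
Charlie–Delta: 110.8 km
Delta–Echo: 438.2 km
Echo–Foxtrot: 467.1 km
Smallest added distance is 27.7 km, inserting between Alpha and Bravo.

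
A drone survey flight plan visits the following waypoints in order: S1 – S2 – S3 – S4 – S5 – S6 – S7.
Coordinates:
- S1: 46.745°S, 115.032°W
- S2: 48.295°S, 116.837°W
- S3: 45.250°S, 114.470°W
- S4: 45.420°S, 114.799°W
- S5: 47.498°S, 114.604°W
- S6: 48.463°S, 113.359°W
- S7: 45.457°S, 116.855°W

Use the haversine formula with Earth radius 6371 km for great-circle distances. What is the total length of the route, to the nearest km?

1435 km

Leg distances:
S1→S2: 219.3 km  (cumulative 219.3 km)
S2→S3: 383.5 km  (cumulative 602.8 km)
S3→S4: 31.9 km  (cumulative 634.7 km)
S4→S5: 231.5 km  (cumulative 866.3 km)
S5→S6: 141.8 km  (cumulative 1008.0 km)
S6→S7: 426.7 km  (cumulative 1434.7 km)
Total route length ≈ 1435 km.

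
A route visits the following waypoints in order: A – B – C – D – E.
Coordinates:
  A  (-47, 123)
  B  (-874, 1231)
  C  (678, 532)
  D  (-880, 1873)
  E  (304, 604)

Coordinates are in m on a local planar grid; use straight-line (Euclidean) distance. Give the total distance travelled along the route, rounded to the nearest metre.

6876 m

Leg distances:
A→B: 1382.6 m  (cumulative 1382.6 m)
B→C: 1702.1 m  (cumulative 3084.8 m)
C→D: 2055.6 m  (cumulative 5140.4 m)
D→E: 1735.6 m  (cumulative 6876.0 m)
Total route length ≈ 6876 m.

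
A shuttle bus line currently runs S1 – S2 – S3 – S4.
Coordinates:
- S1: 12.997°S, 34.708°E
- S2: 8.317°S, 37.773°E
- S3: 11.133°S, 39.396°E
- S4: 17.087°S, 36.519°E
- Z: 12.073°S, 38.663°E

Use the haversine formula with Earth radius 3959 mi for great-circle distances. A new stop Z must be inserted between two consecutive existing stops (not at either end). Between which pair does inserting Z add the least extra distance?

between S3 and S4

Added distance for inserting Z between each consecutive pair:
S1–S2: 156.3 mi
S2–S3: 124.4 mi
S3–S4: 2.4 mi
Smallest added distance is 2.4 mi, inserting between S3 and S4.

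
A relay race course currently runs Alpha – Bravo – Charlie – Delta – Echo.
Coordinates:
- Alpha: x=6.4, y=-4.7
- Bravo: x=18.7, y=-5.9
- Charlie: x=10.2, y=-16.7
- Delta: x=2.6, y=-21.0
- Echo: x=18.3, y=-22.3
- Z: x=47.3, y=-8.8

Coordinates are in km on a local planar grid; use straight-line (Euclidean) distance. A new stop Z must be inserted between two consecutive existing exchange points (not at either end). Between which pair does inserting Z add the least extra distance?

between Bravo and Charlie

Added distance for inserting Z between each consecutive pair:
Alpha–Bravo: 57.5 km
Bravo–Charlie: 52.9 km
Charlie–Delta: 75.5 km
Delta–Echo: 62.6 km
Smallest added distance is 52.9 km, inserting between Bravo and Charlie.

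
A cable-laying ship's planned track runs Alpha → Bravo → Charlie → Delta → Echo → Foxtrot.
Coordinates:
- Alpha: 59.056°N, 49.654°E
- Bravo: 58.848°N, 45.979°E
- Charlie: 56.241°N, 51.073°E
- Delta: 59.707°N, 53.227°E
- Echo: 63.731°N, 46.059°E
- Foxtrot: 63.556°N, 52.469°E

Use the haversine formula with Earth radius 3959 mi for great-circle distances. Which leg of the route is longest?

Delta–Echo

Leg distances:
Alpha→Bravo: 131.7 mi
Bravo→Charlie: 260.9 mi
Charlie→Delta: 252.1 mi
Delta→Echo: 363.4 mi
Echo→Foxtrot: 196.9 mi
The longest leg is Delta–Echo at 363.4 mi.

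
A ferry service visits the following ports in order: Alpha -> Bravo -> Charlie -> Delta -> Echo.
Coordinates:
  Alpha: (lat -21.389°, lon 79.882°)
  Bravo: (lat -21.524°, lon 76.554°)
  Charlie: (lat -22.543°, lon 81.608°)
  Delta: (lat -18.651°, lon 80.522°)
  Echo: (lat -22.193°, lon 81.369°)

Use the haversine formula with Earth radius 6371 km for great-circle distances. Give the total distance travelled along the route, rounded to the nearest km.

1729 km

Leg distances:
Alpha→Bravo: 344.7 km  (cumulative 344.7 km)
Bravo→Charlie: 533.1 km  (cumulative 877.8 km)
Charlie→Delta: 447.3 km  (cumulative 1325.1 km)
Delta→Echo: 403.6 km  (cumulative 1728.7 km)
Total route length ≈ 1729 km.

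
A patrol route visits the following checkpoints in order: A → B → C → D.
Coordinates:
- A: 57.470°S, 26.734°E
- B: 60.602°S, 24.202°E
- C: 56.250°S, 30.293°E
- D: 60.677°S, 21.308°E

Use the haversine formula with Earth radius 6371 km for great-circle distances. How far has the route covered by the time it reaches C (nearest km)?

977 km

Leg distances:
A→B: 377.1 km  (cumulative 377.1 km)
B→C: 599.4 km  (cumulative 976.5 km)
Cumulative distance at C ≈ 977 km.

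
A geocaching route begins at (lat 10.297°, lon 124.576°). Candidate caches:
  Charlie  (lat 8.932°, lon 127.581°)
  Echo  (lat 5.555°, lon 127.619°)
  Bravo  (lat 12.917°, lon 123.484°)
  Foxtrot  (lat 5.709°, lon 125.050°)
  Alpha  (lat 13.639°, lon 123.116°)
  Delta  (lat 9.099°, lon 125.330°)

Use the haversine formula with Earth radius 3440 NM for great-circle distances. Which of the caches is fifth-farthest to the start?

Bravo

Distances from the start ((lat 10.297°, lon 124.576°)):
Echo: 337.3 NM
Foxtrot: 276.9 NM
Alpha: 218.2 NM
Charlie: 195.9 NM
Bravo: 169.9 NM
Delta: 84.6 NM
The fifth-farthest is Bravo at 169.9 NM.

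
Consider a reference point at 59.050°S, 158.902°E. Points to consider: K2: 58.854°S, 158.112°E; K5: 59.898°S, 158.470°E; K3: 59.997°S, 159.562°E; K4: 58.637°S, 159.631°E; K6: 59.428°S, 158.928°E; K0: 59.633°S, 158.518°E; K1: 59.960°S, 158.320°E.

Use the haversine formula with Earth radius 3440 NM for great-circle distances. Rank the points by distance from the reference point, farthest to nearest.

Computing each great-circle distance from 59.050°S, 158.902°E:
K3 59.997°S, 159.562°E: 60.3 NM
K1 59.960°S, 158.320°E: 57.4 NM
K5 59.898°S, 158.470°E: 52.6 NM
K0 59.633°S, 158.518°E: 36.9 NM
K4 58.637°S, 159.631°E: 33.6 NM
K2 58.854°S, 158.112°E: 27.1 NM
K6 59.428°S, 158.928°E: 22.7 NM

K3, K1, K5, K0, K4, K2, K6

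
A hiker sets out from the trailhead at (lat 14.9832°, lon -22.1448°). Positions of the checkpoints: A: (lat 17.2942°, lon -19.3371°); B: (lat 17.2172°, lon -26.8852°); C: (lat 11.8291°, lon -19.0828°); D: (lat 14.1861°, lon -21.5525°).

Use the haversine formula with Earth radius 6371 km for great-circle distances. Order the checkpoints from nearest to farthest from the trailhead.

D, A, C, B

Distances from the trailhead:
D (lat 14.1861°, lon -21.5525°): 109.2 km
A (lat 17.2942°, lon -19.3371°): 394.9 km
C (lat 11.8291°, lon -19.0828°): 482.4 km
B (lat 17.2172°, lon -26.8852°): 564.0 km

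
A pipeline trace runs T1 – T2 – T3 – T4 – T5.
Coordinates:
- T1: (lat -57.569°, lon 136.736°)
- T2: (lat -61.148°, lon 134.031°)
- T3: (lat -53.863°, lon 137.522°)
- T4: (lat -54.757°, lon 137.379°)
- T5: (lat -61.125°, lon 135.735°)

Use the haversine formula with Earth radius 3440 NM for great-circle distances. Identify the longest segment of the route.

T2–T3

Leg distances:
T1→T2: 230.2 NM
T2→T3: 451.5 NM
T3→T4: 53.9 NM
T4→T5: 385.9 NM
The longest leg is T2–T3 at 451.5 NM.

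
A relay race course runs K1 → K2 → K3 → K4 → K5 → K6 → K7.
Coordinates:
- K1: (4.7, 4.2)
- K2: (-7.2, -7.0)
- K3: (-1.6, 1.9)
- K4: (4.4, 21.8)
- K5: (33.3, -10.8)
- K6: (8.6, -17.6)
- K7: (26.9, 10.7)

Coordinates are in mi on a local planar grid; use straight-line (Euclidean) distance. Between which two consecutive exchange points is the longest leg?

Leg distances:
K1→K2: 16.3 mi
K2→K3: 10.5 mi
K3→K4: 20.8 mi
K4→K5: 43.6 mi
K5→K6: 25.6 mi
K6→K7: 33.7 mi
The longest leg is K4–K5 at 43.6 mi.

K4–K5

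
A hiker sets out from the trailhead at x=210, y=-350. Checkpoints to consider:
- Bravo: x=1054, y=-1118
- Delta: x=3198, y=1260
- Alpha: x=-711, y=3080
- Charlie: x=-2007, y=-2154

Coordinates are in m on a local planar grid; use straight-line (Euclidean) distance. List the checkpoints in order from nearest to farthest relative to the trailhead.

Bravo, Charlie, Delta, Alpha

Distances from the trailhead:
Bravo x=1054, y=-1118: 1141.1 m
Charlie x=-2007, y=-2154: 2858.2 m
Delta x=3198, y=1260: 3394.1 m
Alpha x=-711, y=3080: 3551.5 m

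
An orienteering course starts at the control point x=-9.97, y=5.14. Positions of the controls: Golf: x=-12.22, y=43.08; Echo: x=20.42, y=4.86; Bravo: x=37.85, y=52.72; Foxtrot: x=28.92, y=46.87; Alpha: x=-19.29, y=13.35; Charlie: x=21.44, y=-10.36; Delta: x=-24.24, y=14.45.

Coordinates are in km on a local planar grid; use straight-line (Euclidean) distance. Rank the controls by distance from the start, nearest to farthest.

Alpha, Delta, Echo, Charlie, Golf, Foxtrot, Bravo

Distances from the start:
Alpha x=-19.29, y=13.35: 12.4 km
Delta x=-24.24, y=14.45: 17.0 km
Echo x=20.42, y=4.86: 30.4 km
Charlie x=21.44, y=-10.36: 35.0 km
Golf x=-12.22, y=43.08: 38.0 km
Foxtrot x=28.92, y=46.87: 57.0 km
Bravo x=37.85, y=52.72: 67.5 km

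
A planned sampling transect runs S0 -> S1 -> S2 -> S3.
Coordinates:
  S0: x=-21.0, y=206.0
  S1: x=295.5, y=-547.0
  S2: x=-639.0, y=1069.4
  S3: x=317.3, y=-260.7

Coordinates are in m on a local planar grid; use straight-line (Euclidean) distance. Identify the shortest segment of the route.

S0–S1

Leg distances:
S0→S1: 816.8 m
S1→S2: 1867.1 m
S2→S3: 1638.2 m
The shortest leg is S0–S1 at 816.8 m.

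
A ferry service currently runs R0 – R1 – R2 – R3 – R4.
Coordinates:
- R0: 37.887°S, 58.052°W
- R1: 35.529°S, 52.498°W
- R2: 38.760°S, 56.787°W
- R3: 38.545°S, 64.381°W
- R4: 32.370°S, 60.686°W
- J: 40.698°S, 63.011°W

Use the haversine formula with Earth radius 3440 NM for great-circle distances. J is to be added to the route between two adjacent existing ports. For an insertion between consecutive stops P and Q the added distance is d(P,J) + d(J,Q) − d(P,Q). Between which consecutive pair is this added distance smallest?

Added distance for inserting J between each consecutive pair:
R0–R1: 568.1 NM
R1–R2: 612.6 NM
R2–R3: 97.7 NM
R3–R4: 244.0 NM
Smallest added distance is 97.7 NM, inserting between R2 and R3.

between R2 and R3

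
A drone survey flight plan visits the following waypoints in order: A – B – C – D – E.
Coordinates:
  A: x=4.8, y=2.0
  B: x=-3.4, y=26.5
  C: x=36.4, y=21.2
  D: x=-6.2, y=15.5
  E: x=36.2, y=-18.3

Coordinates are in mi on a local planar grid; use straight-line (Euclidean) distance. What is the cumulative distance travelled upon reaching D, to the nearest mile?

109 mi

Leg distances:
A→B: 25.8 mi  (cumulative 25.8 mi)
B→C: 40.2 mi  (cumulative 66.0 mi)
C→D: 43.0 mi  (cumulative 109.0 mi)
Cumulative distance at D ≈ 109 mi.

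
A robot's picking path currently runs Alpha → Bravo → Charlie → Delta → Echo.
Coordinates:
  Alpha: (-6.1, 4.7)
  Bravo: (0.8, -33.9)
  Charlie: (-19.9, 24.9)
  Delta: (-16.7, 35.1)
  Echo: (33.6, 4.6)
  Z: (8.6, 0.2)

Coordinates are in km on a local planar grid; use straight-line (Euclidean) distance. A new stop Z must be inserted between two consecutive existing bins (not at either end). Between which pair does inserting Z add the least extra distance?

Added distance for inserting Z between each consecutive pair:
Alpha–Bravo: 11.1 km
Bravo–Charlie: 10.4 km
Charlie–Delta: 70.1 km
Delta–Echo: 9.7 km
Smallest added distance is 9.7 km, inserting between Delta and Echo.

between Delta and Echo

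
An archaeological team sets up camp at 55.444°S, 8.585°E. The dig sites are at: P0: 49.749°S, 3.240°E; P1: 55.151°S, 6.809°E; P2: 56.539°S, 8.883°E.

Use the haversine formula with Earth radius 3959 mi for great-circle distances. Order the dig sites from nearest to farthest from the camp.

Computing each great-circle distance from 55.444°S, 8.585°E:
P1 55.151°S, 6.809°E: 72.7 mi
P2 56.539°S, 8.883°E: 76.5 mi
P0 49.749°S, 3.240°E: 452.7 mi

P1, P2, P0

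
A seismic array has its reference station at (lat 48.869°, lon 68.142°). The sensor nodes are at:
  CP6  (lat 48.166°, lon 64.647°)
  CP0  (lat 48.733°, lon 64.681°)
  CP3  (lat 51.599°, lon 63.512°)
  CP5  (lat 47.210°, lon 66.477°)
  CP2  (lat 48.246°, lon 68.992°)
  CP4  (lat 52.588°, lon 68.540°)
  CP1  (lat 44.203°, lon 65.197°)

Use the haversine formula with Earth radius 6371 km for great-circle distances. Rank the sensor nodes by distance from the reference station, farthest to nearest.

Distances from the reference station:
CP1 (lat 44.203°, lon 65.197°): 565.5 km
CP3 (lat 51.599°, lon 63.512°): 447.7 km
CP4 (lat 52.588°, lon 68.540°): 414.5 km
CP6 (lat 48.166°, lon 64.647°): 269.0 km
CP0 (lat 48.733°, lon 64.681°): 253.9 km
CP5 (lat 47.210°, lon 66.477°): 222.1 km
CP2 (lat 48.246°, lon 68.992°): 93.3 km

CP1, CP3, CP4, CP6, CP0, CP5, CP2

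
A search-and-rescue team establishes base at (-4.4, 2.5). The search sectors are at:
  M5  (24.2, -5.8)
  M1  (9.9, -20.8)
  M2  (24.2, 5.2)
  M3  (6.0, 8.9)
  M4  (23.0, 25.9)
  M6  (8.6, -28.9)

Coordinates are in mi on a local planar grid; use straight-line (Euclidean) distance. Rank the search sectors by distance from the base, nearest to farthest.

Distance from the base at (-4.4, 2.5) to each:
M3 (6.0, 8.9): 12.2 mi
M1 (9.9, -20.8): 27.3 mi
M2 (24.2, 5.2): 28.7 mi
M5 (24.2, -5.8): 29.8 mi
M6 (8.6, -28.9): 34.0 mi
M4 (23.0, 25.9): 36.0 mi

M3, M1, M2, M5, M6, M4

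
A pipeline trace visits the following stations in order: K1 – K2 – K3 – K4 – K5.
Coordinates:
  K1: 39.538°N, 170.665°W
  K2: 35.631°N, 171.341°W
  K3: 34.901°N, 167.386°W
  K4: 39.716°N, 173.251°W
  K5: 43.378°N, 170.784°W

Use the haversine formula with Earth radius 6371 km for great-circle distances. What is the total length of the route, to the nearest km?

2008 km

Leg distances:
K1→K2: 438.5 km  (cumulative 438.5 km)
K2→K3: 368.1 km  (cumulative 806.6 km)
K3→K4: 745.1 km  (cumulative 1551.7 km)
K4→K5: 456.0 km  (cumulative 2007.7 km)
Total route length ≈ 2008 km.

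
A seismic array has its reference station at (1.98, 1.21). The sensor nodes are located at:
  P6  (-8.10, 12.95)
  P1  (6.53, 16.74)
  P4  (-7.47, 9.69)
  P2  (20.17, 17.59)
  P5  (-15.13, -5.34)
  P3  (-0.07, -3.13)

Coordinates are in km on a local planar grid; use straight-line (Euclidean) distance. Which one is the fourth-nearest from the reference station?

P1

Distance to each, sorted:
P3: 4.8 km
P4: 12.7 km
P6: 15.5 km
P1: 16.2 km
P5: 18.3 km
P2: 24.5 km
The fourth-nearest is P1 at 16.2 km.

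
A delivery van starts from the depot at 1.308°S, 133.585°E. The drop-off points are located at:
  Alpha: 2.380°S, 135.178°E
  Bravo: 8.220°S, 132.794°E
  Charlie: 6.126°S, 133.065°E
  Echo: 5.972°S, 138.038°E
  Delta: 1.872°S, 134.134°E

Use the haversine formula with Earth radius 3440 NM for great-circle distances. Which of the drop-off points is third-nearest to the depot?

Distances from the depot (1.308°S, 133.585°E):
Delta: 47.2 NM
Alpha: 115.2 NM
Charlie: 290.9 NM
Echo: 386.7 NM
Bravo: 417.7 NM
The third-nearest is Charlie at 290.9 NM.

Charlie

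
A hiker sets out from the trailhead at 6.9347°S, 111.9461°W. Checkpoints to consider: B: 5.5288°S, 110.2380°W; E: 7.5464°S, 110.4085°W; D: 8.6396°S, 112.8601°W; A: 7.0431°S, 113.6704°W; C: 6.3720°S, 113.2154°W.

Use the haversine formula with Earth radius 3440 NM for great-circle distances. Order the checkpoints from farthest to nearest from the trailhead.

B, D, A, E, C

Computing each great-circle distance from 6.9347°S, 111.9461°W:
B 5.5288°S, 110.2380°W: 132.4 NM
D 8.6396°S, 112.8601°W: 115.9 NM
A 7.0431°S, 113.6704°W: 103.0 NM
E 7.5464°S, 110.4085°W: 98.7 NM
C 6.3720°S, 113.2154°W: 82.9 NM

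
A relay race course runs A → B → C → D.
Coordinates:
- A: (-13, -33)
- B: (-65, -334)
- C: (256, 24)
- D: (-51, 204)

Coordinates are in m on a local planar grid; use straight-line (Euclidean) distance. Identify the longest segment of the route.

Leg distances:
A→B: 305.5 m
B→C: 480.8 m
C→D: 355.9 m
The longest leg is B–C at 480.8 m.

B–C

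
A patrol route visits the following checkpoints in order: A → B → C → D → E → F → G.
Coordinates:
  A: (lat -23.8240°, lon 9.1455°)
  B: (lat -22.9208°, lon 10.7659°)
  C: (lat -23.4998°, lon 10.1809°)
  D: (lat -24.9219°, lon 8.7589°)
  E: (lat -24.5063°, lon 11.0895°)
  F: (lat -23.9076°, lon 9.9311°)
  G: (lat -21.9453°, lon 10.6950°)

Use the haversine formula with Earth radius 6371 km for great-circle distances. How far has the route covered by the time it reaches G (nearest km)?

Leg distances:
A→B: 193.5 km  (cumulative 193.5 km)
B→C: 87.9 km  (cumulative 281.4 km)
C→D: 214.0 km  (cumulative 495.4 km)
D→E: 239.9 km  (cumulative 735.3 km)
E→F: 135.0 km  (cumulative 870.3 km)
F→G: 231.8 km  (cumulative 1102.1 km)
Cumulative distance at G ≈ 1102 km.

1102 km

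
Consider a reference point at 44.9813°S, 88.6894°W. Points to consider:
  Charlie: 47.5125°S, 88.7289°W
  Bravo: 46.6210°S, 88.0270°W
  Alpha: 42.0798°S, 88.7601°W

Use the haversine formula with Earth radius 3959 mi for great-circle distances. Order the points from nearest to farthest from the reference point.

Bravo, Charlie, Alpha

Distances from the reference point:
Bravo 46.6210°S, 88.0270°W: 117.7 mi
Charlie 47.5125°S, 88.7289°W: 174.9 mi
Alpha 42.0798°S, 88.7601°W: 200.5 mi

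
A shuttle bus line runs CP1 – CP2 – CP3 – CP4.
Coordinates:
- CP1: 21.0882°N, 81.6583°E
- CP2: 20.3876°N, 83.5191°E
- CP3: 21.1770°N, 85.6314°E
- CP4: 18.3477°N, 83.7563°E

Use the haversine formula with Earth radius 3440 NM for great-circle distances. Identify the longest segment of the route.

CP3–CP4

Leg distances:
CP1→CP2: 112.6 NM
CP2→CP3: 127.7 NM
CP3→CP4: 200.2 NM
The longest leg is CP3–CP4 at 200.2 NM.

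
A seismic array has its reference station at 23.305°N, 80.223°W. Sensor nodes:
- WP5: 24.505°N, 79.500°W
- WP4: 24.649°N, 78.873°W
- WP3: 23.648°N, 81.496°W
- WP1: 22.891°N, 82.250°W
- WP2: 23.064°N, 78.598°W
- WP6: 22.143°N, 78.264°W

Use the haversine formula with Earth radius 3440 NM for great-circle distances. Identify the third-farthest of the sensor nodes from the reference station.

WP4

Distances from the reference station (23.305°N, 80.223°W):
WP6: 129.0 NM
WP1: 114.7 NM
WP4: 109.5 NM
WP2: 90.8 NM
WP5: 82.3 NM
WP3: 73.1 NM
The third-farthest is WP4 at 109.5 NM.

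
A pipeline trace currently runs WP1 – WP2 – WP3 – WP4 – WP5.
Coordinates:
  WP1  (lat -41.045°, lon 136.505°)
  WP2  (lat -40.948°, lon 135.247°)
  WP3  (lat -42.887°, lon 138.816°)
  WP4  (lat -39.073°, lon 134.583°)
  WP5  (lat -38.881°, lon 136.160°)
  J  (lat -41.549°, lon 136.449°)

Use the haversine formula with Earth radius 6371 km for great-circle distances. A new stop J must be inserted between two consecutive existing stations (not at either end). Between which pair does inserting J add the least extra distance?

between WP2 and WP3

Added distance for inserting J between each consecutive pair:
WP1–WP2: 70.8 km
WP2–WP3: 0.3 km
WP3–WP4: 9.6 km
WP4–WP5: 477.2 km
Smallest added distance is 0.3 km, inserting between WP2 and WP3.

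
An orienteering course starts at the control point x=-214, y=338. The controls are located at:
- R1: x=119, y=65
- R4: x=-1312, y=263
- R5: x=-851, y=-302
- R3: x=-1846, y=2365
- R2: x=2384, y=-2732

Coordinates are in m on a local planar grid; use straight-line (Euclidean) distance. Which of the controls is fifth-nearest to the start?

Distance to each, sorted:
R1: 430.6 m
R5: 903.0 m
R4: 1100.6 m
R3: 2602.3 m
R2: 4021.8 m
The fifth-nearest is R2 at 4021.8 m.

R2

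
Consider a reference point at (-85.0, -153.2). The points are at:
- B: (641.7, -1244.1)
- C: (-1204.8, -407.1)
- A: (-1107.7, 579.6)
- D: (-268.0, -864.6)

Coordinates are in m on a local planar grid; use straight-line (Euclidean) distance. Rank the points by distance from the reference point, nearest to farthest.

D, C, A, B

Distances from the reference point:
D (-268.0, -864.6): 734.6 m
C (-1204.8, -407.1): 1148.2 m
A (-1107.7, 579.6): 1258.1 m
B (641.7, -1244.1): 1310.8 m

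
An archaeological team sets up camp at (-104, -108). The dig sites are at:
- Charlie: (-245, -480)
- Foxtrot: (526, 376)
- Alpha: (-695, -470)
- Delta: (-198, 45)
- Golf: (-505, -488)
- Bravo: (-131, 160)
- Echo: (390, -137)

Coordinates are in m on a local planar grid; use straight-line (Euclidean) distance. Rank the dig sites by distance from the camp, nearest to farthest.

Delta, Bravo, Charlie, Echo, Golf, Alpha, Foxtrot

Computing each straight-line distance from (-104, -108):
Delta (-198, 45): 179.6 m
Bravo (-131, 160): 269.4 m
Charlie (-245, -480): 397.8 m
Echo (390, -137): 494.9 m
Golf (-505, -488): 552.4 m
Alpha (-695, -470): 693.1 m
Foxtrot (526, 376): 794.5 m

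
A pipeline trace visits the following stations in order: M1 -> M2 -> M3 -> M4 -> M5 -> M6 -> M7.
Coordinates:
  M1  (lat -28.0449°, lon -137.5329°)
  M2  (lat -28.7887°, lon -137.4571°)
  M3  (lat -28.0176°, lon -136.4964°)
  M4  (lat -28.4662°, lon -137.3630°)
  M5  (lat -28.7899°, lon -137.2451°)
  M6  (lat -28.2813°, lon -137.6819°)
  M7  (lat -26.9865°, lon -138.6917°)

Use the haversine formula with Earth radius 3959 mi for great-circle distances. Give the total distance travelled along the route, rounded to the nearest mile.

368 mi

Leg distances:
M1→M2: 51.6 mi  (cumulative 51.6 mi)
M2→M3: 79.0 mi  (cumulative 130.6 mi)
M3→M4: 61.2 mi  (cumulative 191.8 mi)
M4→M5: 23.5 mi  (cumulative 215.3 mi)
M5→M6: 44.0 mi  (cumulative 259.3 mi)
M6→M7: 108.7 mi  (cumulative 368.1 mi)
Total route length ≈ 368 mi.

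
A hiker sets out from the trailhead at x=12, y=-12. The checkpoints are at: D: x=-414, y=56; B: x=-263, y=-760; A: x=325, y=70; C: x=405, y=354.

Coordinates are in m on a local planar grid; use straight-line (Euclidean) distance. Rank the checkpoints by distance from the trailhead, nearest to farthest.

Distances from the trailhead:
A x=325, y=70: 323.6 m
D x=-414, y=56: 431.4 m
C x=405, y=354: 537.0 m
B x=-263, y=-760: 796.9 m

A, D, C, B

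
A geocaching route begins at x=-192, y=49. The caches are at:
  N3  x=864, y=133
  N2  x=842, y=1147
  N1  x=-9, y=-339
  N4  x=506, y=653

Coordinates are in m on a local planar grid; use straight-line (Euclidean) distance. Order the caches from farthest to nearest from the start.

Computing each straight-line distance from x=-192, y=49:
N2 x=842, y=1147: 1508.2 m
N3 x=864, y=133: 1059.3 m
N4 x=506, y=653: 923.0 m
N1 x=-9, y=-339: 429.0 m

N2, N3, N4, N1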